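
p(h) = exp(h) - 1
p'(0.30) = 1.35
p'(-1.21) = 0.30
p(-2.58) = -0.92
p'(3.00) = 20.09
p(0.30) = 0.35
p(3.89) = 47.91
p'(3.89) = 48.91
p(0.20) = 0.22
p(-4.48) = -0.99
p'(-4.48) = 0.01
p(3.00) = 19.09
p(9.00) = 8102.08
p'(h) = exp(h)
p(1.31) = 2.71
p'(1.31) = 3.71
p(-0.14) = -0.13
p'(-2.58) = 0.08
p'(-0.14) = 0.87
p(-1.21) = -0.70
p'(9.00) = 8103.08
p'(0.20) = 1.22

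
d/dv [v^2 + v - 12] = 2*v + 1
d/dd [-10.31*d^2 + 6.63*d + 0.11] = 6.63 - 20.62*d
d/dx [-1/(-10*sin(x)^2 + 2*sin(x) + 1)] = 2*(1 - 10*sin(x))*cos(x)/(-10*sin(x)^2 + 2*sin(x) + 1)^2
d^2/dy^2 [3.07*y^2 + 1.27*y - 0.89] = 6.14000000000000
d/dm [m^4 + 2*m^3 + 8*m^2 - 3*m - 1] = 4*m^3 + 6*m^2 + 16*m - 3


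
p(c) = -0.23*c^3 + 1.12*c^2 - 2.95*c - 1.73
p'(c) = -0.69*c^2 + 2.24*c - 2.95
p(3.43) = -7.95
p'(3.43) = -3.38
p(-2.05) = 11.01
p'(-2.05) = -10.44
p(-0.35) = -0.55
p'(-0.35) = -3.82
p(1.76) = -4.71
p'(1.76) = -1.14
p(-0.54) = 0.23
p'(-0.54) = -4.36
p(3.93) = -9.99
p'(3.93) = -4.80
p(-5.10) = 72.96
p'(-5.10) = -32.32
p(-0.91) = 2.06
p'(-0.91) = -5.56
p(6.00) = -28.79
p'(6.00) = -14.35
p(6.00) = -28.79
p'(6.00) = -14.35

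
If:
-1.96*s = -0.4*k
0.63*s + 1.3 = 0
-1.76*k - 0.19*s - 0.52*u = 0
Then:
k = -10.11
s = -2.06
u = 34.98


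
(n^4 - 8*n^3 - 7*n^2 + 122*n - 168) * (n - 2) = n^5 - 10*n^4 + 9*n^3 + 136*n^2 - 412*n + 336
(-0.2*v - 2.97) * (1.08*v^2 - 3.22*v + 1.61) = -0.216*v^3 - 2.5636*v^2 + 9.2414*v - 4.7817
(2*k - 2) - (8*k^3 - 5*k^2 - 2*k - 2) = -8*k^3 + 5*k^2 + 4*k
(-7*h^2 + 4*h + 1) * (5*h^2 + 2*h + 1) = -35*h^4 + 6*h^3 + 6*h^2 + 6*h + 1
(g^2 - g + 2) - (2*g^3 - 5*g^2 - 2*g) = -2*g^3 + 6*g^2 + g + 2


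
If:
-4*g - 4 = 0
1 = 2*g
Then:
No Solution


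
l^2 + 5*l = l*(l + 5)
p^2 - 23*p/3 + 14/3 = (p - 7)*(p - 2/3)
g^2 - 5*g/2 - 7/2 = (g - 7/2)*(g + 1)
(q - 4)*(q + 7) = q^2 + 3*q - 28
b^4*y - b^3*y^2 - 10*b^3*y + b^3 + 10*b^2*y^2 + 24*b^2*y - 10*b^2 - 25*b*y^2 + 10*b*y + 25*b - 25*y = (b - 5)^2*(b - y)*(b*y + 1)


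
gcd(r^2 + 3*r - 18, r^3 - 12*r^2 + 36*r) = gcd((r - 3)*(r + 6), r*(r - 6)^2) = 1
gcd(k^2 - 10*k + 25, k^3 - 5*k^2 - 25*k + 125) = k^2 - 10*k + 25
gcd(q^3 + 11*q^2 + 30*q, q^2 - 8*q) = q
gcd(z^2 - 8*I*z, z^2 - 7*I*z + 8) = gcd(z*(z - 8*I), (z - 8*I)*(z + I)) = z - 8*I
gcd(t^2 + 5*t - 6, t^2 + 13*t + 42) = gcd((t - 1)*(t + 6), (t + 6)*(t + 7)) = t + 6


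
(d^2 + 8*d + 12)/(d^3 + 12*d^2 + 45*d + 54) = (d + 2)/(d^2 + 6*d + 9)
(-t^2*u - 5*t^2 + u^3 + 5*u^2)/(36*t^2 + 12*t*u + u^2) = (-t^2*u - 5*t^2 + u^3 + 5*u^2)/(36*t^2 + 12*t*u + u^2)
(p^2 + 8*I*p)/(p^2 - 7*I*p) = (p + 8*I)/(p - 7*I)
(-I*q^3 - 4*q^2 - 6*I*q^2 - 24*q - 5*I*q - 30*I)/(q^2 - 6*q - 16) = (-I*q^3 + q^2*(-4 - 6*I) + q*(-24 - 5*I) - 30*I)/(q^2 - 6*q - 16)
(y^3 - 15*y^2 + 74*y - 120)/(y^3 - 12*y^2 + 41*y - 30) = (y - 4)/(y - 1)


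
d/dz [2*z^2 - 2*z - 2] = 4*z - 2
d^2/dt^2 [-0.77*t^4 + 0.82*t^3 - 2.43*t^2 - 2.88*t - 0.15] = -9.24*t^2 + 4.92*t - 4.86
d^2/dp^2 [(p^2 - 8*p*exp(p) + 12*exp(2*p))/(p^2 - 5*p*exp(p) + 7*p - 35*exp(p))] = (((p^2 - 8*p*exp(p) + 12*exp(2*p))*(5*p*exp(p) + 45*exp(p) - 2) - 4*(4*p*exp(p) - p - 12*exp(2*p) + 4*exp(p))*(5*p*exp(p) - 2*p + 40*exp(p) - 7))*(p^2 - 5*p*exp(p) + 7*p - 35*exp(p)) + (2*p^2 - 16*p*exp(p) + 24*exp(2*p))*(5*p*exp(p) - 2*p + 40*exp(p) - 7)^2 + (p^2 - 5*p*exp(p) + 7*p - 35*exp(p))^2*(-8*p*exp(p) + 48*exp(2*p) - 16*exp(p) + 2))/(p^2 - 5*p*exp(p) + 7*p - 35*exp(p))^3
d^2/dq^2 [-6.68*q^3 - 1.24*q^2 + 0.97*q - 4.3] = -40.08*q - 2.48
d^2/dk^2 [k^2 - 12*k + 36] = 2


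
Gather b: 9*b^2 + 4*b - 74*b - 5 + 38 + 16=9*b^2 - 70*b + 49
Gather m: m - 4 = m - 4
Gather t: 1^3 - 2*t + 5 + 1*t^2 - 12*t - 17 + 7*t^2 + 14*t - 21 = 8*t^2 - 32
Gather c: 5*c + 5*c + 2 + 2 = 10*c + 4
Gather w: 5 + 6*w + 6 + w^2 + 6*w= w^2 + 12*w + 11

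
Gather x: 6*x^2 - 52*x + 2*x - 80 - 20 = 6*x^2 - 50*x - 100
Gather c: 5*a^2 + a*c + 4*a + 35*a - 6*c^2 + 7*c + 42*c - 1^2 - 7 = 5*a^2 + 39*a - 6*c^2 + c*(a + 49) - 8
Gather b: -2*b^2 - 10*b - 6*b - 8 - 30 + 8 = -2*b^2 - 16*b - 30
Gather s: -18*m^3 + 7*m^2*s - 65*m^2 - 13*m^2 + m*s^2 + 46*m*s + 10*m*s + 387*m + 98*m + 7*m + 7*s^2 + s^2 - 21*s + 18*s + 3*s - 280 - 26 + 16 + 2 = -18*m^3 - 78*m^2 + 492*m + s^2*(m + 8) + s*(7*m^2 + 56*m) - 288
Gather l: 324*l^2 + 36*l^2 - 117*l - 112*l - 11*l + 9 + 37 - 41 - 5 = 360*l^2 - 240*l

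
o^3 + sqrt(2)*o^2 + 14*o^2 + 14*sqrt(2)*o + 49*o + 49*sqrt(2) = (o + 7)^2*(o + sqrt(2))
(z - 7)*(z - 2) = z^2 - 9*z + 14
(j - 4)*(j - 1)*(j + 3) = j^3 - 2*j^2 - 11*j + 12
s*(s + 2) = s^2 + 2*s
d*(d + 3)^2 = d^3 + 6*d^2 + 9*d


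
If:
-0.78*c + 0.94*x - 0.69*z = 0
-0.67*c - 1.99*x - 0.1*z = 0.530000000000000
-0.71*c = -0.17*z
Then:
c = -0.06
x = -0.23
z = -0.25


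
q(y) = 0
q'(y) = 0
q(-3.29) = 0.00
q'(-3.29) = 0.00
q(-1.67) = 0.00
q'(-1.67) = 0.00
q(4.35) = 0.00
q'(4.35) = 0.00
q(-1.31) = 0.00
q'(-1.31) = 0.00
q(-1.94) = 0.00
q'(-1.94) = 0.00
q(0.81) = 0.00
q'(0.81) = 0.00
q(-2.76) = 0.00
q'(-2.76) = 0.00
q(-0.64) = 0.00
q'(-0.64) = 0.00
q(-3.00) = 0.00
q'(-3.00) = 0.00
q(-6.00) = 0.00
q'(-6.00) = 0.00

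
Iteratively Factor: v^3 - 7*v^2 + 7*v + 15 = (v - 5)*(v^2 - 2*v - 3) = (v - 5)*(v - 3)*(v + 1)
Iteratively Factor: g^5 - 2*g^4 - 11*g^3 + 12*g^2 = (g)*(g^4 - 2*g^3 - 11*g^2 + 12*g) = g*(g - 1)*(g^3 - g^2 - 12*g) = g*(g - 4)*(g - 1)*(g^2 + 3*g) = g*(g - 4)*(g - 1)*(g + 3)*(g)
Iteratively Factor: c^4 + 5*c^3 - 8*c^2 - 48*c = (c + 4)*(c^3 + c^2 - 12*c) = (c - 3)*(c + 4)*(c^2 + 4*c) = (c - 3)*(c + 4)^2*(c)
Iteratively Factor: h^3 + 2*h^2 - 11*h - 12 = (h + 4)*(h^2 - 2*h - 3) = (h - 3)*(h + 4)*(h + 1)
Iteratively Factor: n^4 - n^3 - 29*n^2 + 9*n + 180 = (n - 5)*(n^3 + 4*n^2 - 9*n - 36) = (n - 5)*(n + 3)*(n^2 + n - 12) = (n - 5)*(n - 3)*(n + 3)*(n + 4)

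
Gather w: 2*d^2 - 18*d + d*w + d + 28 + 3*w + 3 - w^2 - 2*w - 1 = 2*d^2 - 17*d - w^2 + w*(d + 1) + 30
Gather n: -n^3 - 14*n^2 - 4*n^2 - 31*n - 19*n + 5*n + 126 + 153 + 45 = -n^3 - 18*n^2 - 45*n + 324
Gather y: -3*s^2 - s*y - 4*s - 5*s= -3*s^2 - s*y - 9*s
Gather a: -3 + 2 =-1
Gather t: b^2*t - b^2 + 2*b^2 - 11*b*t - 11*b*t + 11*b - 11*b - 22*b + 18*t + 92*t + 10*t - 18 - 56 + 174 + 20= b^2 - 22*b + t*(b^2 - 22*b + 120) + 120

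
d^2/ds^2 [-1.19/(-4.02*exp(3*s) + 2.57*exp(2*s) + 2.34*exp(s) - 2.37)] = ((-43.0542*exp(2*s) + 12.2332*exp(s) + 2.7846)*(4.02*exp(3*s) - 2.57*exp(2*s) - 2.34*exp(s) + 2.37) + 1.19*(-24.12*exp(2*s) + 10.28*exp(s) + 4.68)*(-12.06*exp(2*s) + 5.14*exp(s) + 2.34)*exp(s))*exp(s)/(4.02*exp(3*s) - 2.57*exp(2*s) - 2.34*exp(s) + 2.37)^3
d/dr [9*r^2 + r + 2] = 18*r + 1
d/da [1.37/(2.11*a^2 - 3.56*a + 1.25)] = (4.8772 - 5.7814*a)/(2.11*a^2 - 3.56*a + 1.25)^2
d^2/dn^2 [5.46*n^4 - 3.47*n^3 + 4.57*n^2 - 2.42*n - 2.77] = 65.52*n^2 - 20.82*n + 9.14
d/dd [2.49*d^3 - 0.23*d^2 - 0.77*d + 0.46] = 7.47*d^2 - 0.46*d - 0.77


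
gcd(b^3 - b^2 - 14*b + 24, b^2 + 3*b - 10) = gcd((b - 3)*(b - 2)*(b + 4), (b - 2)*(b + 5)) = b - 2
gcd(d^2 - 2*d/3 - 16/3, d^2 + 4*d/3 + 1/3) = 1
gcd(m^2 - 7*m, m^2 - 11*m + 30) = 1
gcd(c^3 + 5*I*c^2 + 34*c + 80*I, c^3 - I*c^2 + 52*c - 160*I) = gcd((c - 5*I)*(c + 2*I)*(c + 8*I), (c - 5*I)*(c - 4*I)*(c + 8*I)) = c^2 + 3*I*c + 40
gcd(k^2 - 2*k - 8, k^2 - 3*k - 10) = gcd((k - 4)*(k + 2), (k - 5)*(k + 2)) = k + 2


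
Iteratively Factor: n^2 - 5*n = (n - 5)*(n)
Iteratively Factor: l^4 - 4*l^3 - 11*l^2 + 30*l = (l)*(l^3 - 4*l^2 - 11*l + 30) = l*(l - 2)*(l^2 - 2*l - 15) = l*(l - 2)*(l + 3)*(l - 5)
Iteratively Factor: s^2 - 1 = (s - 1)*(s + 1)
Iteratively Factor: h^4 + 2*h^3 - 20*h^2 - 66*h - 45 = (h + 1)*(h^3 + h^2 - 21*h - 45) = (h + 1)*(h + 3)*(h^2 - 2*h - 15) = (h - 5)*(h + 1)*(h + 3)*(h + 3)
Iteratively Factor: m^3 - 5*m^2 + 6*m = (m)*(m^2 - 5*m + 6) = m*(m - 2)*(m - 3)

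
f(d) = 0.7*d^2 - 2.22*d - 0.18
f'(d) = 1.4*d - 2.22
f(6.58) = 15.52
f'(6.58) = 6.99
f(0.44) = -1.02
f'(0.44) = -1.60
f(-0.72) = 1.78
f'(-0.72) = -3.23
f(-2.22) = 8.20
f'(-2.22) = -5.33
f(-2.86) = 11.89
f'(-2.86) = -6.22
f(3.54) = 0.73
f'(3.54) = 2.74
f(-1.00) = 2.74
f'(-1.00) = -3.62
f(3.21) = -0.09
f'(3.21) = 2.27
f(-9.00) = 76.50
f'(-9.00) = -14.82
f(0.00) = -0.18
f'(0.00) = -2.22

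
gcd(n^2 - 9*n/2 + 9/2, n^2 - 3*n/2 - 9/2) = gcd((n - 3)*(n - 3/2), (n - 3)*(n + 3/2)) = n - 3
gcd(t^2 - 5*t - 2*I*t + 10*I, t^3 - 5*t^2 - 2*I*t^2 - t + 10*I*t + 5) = t - 5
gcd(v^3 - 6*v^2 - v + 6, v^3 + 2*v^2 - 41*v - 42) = v^2 - 5*v - 6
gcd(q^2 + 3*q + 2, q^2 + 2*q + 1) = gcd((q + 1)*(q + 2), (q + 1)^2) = q + 1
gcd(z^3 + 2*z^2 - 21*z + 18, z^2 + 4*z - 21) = z - 3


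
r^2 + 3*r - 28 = (r - 4)*(r + 7)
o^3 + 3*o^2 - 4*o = o*(o - 1)*(o + 4)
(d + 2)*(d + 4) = d^2 + 6*d + 8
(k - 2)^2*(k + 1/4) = k^3 - 15*k^2/4 + 3*k + 1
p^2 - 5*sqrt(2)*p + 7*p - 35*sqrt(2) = (p + 7)*(p - 5*sqrt(2))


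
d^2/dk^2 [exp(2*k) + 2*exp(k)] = (4*exp(k) + 2)*exp(k)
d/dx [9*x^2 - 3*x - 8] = 18*x - 3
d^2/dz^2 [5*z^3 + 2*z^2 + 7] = 30*z + 4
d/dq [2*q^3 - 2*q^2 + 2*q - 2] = 6*q^2 - 4*q + 2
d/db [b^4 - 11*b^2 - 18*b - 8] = 4*b^3 - 22*b - 18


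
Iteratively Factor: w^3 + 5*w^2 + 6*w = (w + 3)*(w^2 + 2*w) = (w + 2)*(w + 3)*(w)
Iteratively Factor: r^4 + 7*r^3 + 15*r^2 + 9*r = (r + 1)*(r^3 + 6*r^2 + 9*r) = r*(r + 1)*(r^2 + 6*r + 9) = r*(r + 1)*(r + 3)*(r + 3)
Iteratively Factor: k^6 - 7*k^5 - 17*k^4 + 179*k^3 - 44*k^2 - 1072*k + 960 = (k + 4)*(k^5 - 11*k^4 + 27*k^3 + 71*k^2 - 328*k + 240) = (k + 3)*(k + 4)*(k^4 - 14*k^3 + 69*k^2 - 136*k + 80) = (k - 5)*(k + 3)*(k + 4)*(k^3 - 9*k^2 + 24*k - 16) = (k - 5)*(k - 4)*(k + 3)*(k + 4)*(k^2 - 5*k + 4) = (k - 5)*(k - 4)*(k - 1)*(k + 3)*(k + 4)*(k - 4)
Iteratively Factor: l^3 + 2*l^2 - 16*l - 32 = (l - 4)*(l^2 + 6*l + 8) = (l - 4)*(l + 2)*(l + 4)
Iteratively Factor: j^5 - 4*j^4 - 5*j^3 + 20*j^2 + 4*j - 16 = (j + 1)*(j^4 - 5*j^3 + 20*j - 16) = (j - 2)*(j + 1)*(j^3 - 3*j^2 - 6*j + 8) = (j - 2)*(j + 1)*(j + 2)*(j^2 - 5*j + 4) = (j - 4)*(j - 2)*(j + 1)*(j + 2)*(j - 1)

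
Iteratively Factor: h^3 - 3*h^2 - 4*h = (h + 1)*(h^2 - 4*h) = h*(h + 1)*(h - 4)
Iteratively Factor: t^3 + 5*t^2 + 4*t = (t + 4)*(t^2 + t) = t*(t + 4)*(t + 1)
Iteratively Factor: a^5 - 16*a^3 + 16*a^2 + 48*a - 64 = (a - 2)*(a^4 + 2*a^3 - 12*a^2 - 8*a + 32) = (a - 2)^2*(a^3 + 4*a^2 - 4*a - 16) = (a - 2)^2*(a + 4)*(a^2 - 4) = (a - 2)^3*(a + 4)*(a + 2)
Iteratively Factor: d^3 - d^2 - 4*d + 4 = (d - 1)*(d^2 - 4) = (d - 2)*(d - 1)*(d + 2)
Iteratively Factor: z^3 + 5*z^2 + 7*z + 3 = (z + 3)*(z^2 + 2*z + 1) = (z + 1)*(z + 3)*(z + 1)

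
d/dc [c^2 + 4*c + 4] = 2*c + 4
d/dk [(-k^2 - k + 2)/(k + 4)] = (-k^2 - 8*k - 6)/(k^2 + 8*k + 16)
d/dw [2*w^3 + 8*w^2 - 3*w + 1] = 6*w^2 + 16*w - 3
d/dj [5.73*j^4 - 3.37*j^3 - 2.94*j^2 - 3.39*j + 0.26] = 22.92*j^3 - 10.11*j^2 - 5.88*j - 3.39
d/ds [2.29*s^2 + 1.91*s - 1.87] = 4.58*s + 1.91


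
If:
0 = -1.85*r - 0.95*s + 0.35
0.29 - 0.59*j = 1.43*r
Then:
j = 1.24461749885479*s + 0.0329821346770499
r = 0.189189189189189 - 0.513513513513513*s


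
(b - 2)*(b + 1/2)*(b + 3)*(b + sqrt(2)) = b^4 + sqrt(2)*b^3 + 3*b^3/2 - 11*b^2/2 + 3*sqrt(2)*b^2/2 - 11*sqrt(2)*b/2 - 3*b - 3*sqrt(2)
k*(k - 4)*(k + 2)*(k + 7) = k^4 + 5*k^3 - 22*k^2 - 56*k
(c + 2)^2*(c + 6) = c^3 + 10*c^2 + 28*c + 24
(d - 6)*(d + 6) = d^2 - 36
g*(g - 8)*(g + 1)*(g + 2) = g^4 - 5*g^3 - 22*g^2 - 16*g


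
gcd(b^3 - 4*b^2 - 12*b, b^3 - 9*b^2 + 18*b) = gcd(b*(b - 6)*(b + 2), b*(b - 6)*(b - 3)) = b^2 - 6*b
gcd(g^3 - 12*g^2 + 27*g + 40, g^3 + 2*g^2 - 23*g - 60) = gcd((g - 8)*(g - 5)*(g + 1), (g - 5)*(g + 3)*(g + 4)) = g - 5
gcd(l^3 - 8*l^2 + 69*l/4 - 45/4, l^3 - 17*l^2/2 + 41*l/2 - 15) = l^2 - 13*l/2 + 15/2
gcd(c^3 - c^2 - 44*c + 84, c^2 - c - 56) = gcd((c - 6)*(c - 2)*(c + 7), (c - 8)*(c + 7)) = c + 7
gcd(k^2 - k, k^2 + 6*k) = k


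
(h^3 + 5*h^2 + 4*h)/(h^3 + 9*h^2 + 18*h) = (h^2 + 5*h + 4)/(h^2 + 9*h + 18)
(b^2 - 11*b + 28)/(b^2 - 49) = (b - 4)/(b + 7)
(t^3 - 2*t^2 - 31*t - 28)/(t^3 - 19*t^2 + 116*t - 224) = (t^2 + 5*t + 4)/(t^2 - 12*t + 32)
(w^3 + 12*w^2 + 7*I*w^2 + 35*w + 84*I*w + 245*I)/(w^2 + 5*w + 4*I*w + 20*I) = (w^2 + 7*w*(1 + I) + 49*I)/(w + 4*I)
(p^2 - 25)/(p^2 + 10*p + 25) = (p - 5)/(p + 5)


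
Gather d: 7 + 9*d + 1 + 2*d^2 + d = 2*d^2 + 10*d + 8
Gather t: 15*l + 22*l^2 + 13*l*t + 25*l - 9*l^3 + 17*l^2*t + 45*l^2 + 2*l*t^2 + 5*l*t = -9*l^3 + 67*l^2 + 2*l*t^2 + 40*l + t*(17*l^2 + 18*l)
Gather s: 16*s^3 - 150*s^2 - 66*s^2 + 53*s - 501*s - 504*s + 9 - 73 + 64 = 16*s^3 - 216*s^2 - 952*s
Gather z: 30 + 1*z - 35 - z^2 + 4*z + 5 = -z^2 + 5*z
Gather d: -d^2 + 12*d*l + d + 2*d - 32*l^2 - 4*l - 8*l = -d^2 + d*(12*l + 3) - 32*l^2 - 12*l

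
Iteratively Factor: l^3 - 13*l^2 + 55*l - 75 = (l - 3)*(l^2 - 10*l + 25) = (l - 5)*(l - 3)*(l - 5)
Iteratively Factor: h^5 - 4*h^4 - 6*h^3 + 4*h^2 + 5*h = (h + 1)*(h^4 - 5*h^3 - h^2 + 5*h) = (h - 1)*(h + 1)*(h^3 - 4*h^2 - 5*h) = h*(h - 1)*(h + 1)*(h^2 - 4*h - 5) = h*(h - 1)*(h + 1)^2*(h - 5)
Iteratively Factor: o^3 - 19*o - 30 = (o + 3)*(o^2 - 3*o - 10) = (o + 2)*(o + 3)*(o - 5)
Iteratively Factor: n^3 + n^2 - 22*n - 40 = (n + 4)*(n^2 - 3*n - 10) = (n - 5)*(n + 4)*(n + 2)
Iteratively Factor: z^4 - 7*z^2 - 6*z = (z - 3)*(z^3 + 3*z^2 + 2*z) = z*(z - 3)*(z^2 + 3*z + 2) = z*(z - 3)*(z + 1)*(z + 2)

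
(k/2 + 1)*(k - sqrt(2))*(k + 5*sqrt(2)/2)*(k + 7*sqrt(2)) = k^4/2 + k^3 + 17*sqrt(2)*k^3/4 + 8*k^2 + 17*sqrt(2)*k^2/2 - 35*sqrt(2)*k/2 + 16*k - 35*sqrt(2)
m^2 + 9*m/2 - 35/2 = (m - 5/2)*(m + 7)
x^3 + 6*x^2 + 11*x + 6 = (x + 1)*(x + 2)*(x + 3)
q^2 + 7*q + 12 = (q + 3)*(q + 4)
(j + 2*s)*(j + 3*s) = j^2 + 5*j*s + 6*s^2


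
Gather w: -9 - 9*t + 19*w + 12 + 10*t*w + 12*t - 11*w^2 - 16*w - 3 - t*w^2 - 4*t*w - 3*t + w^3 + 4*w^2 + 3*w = w^3 + w^2*(-t - 7) + w*(6*t + 6)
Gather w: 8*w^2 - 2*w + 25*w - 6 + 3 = 8*w^2 + 23*w - 3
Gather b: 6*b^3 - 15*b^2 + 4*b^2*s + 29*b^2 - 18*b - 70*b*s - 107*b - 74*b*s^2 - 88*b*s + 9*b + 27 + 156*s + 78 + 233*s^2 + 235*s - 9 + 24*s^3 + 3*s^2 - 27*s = 6*b^3 + b^2*(4*s + 14) + b*(-74*s^2 - 158*s - 116) + 24*s^3 + 236*s^2 + 364*s + 96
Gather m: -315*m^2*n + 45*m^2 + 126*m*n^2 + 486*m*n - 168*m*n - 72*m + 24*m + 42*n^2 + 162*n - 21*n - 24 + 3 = m^2*(45 - 315*n) + m*(126*n^2 + 318*n - 48) + 42*n^2 + 141*n - 21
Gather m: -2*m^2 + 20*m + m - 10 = -2*m^2 + 21*m - 10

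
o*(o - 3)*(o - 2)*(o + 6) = o^4 + o^3 - 24*o^2 + 36*o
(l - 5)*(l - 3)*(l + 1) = l^3 - 7*l^2 + 7*l + 15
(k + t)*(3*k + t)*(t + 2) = 3*k^2*t + 6*k^2 + 4*k*t^2 + 8*k*t + t^3 + 2*t^2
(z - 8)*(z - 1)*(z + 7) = z^3 - 2*z^2 - 55*z + 56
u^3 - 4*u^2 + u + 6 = (u - 3)*(u - 2)*(u + 1)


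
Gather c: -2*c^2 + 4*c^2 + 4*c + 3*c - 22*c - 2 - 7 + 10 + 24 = 2*c^2 - 15*c + 25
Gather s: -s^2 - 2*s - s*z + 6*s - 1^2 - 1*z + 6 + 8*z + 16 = -s^2 + s*(4 - z) + 7*z + 21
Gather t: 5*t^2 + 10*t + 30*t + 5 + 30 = 5*t^2 + 40*t + 35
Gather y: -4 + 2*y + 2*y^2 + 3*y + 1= 2*y^2 + 5*y - 3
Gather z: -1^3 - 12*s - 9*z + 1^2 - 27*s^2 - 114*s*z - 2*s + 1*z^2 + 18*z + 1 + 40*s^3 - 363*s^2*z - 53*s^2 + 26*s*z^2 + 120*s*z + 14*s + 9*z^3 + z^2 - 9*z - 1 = 40*s^3 - 80*s^2 + 9*z^3 + z^2*(26*s + 2) + z*(-363*s^2 + 6*s)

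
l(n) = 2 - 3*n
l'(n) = -3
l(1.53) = -2.59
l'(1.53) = -3.00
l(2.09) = -4.27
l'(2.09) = -3.00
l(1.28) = -1.84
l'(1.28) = -3.00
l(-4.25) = 14.75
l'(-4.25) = -3.00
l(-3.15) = 11.45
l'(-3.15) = -3.00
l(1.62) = -2.86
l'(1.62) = -3.00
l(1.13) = -1.39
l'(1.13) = -3.00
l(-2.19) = 8.57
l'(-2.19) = -3.00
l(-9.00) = 29.00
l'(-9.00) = -3.00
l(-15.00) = 47.00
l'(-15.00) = -3.00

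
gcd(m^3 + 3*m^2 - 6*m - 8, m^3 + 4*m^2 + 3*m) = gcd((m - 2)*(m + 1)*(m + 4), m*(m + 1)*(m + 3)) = m + 1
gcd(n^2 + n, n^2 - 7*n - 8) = n + 1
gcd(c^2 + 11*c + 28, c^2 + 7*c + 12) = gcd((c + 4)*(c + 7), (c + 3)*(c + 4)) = c + 4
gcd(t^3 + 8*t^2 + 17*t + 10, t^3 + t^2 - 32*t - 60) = t^2 + 7*t + 10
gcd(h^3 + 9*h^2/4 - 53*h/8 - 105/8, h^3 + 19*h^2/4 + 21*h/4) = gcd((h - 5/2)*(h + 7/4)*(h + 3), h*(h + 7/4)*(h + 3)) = h^2 + 19*h/4 + 21/4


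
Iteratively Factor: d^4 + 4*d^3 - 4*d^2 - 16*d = (d + 2)*(d^3 + 2*d^2 - 8*d) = (d + 2)*(d + 4)*(d^2 - 2*d) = d*(d + 2)*(d + 4)*(d - 2)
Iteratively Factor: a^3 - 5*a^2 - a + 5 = (a - 5)*(a^2 - 1) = (a - 5)*(a + 1)*(a - 1)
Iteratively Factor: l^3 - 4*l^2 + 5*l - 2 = (l - 2)*(l^2 - 2*l + 1) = (l - 2)*(l - 1)*(l - 1)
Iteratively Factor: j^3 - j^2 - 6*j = (j + 2)*(j^2 - 3*j) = (j - 3)*(j + 2)*(j)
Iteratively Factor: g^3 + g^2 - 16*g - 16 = (g + 1)*(g^2 - 16) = (g - 4)*(g + 1)*(g + 4)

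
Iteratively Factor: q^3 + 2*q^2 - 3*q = (q + 3)*(q^2 - q) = (q - 1)*(q + 3)*(q)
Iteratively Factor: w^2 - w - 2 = (w - 2)*(w + 1)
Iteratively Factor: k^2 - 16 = (k + 4)*(k - 4)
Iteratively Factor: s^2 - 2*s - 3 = (s + 1)*(s - 3)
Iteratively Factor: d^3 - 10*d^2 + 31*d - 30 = (d - 5)*(d^2 - 5*d + 6) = (d - 5)*(d - 3)*(d - 2)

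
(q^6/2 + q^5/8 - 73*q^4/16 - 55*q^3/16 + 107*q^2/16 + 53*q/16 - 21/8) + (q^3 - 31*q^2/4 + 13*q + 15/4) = q^6/2 + q^5/8 - 73*q^4/16 - 39*q^3/16 - 17*q^2/16 + 261*q/16 + 9/8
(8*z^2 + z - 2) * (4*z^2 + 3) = 32*z^4 + 4*z^3 + 16*z^2 + 3*z - 6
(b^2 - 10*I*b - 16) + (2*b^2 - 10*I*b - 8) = 3*b^2 - 20*I*b - 24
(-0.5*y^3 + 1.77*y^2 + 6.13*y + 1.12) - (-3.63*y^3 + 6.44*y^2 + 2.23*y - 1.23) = 3.13*y^3 - 4.67*y^2 + 3.9*y + 2.35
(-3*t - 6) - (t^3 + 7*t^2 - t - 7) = -t^3 - 7*t^2 - 2*t + 1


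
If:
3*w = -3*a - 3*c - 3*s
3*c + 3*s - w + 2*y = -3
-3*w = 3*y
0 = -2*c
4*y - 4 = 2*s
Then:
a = 5/3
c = 0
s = -4/3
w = -1/3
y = 1/3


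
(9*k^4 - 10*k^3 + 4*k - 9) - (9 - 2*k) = 9*k^4 - 10*k^3 + 6*k - 18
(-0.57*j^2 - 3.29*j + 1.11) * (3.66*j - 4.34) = -2.0862*j^3 - 9.5676*j^2 + 18.3412*j - 4.8174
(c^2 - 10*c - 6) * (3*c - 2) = 3*c^3 - 32*c^2 + 2*c + 12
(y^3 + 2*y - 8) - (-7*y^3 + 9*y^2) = 8*y^3 - 9*y^2 + 2*y - 8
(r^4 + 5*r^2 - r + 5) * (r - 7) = r^5 - 7*r^4 + 5*r^3 - 36*r^2 + 12*r - 35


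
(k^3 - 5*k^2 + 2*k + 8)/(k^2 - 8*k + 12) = (k^2 - 3*k - 4)/(k - 6)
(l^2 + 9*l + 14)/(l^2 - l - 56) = (l + 2)/(l - 8)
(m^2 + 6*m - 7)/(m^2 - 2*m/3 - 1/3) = 3*(m + 7)/(3*m + 1)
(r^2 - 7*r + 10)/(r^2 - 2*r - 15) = (r - 2)/(r + 3)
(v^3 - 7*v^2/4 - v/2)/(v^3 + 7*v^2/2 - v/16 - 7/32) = 8*v*(v - 2)/(8*v^2 + 26*v - 7)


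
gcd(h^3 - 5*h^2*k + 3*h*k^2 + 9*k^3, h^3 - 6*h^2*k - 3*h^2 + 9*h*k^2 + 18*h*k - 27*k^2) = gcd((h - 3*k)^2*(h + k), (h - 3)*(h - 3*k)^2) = h^2 - 6*h*k + 9*k^2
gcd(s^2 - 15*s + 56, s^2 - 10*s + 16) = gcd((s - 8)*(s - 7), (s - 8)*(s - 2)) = s - 8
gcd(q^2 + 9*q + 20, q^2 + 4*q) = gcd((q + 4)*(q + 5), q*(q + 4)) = q + 4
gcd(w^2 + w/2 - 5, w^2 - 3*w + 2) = w - 2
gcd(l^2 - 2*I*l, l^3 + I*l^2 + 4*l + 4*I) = l - 2*I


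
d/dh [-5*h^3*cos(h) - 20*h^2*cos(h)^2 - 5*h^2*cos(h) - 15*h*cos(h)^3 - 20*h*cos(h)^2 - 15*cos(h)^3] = 5*h^3*sin(h) + 5*h^2*sin(h) + 20*h^2*sin(2*h) - 15*h^2*cos(h) + 45*h*sin(h)*cos(h)^2 + 20*h*sin(2*h) - 40*h*cos(h)^2 - 10*h*cos(h) + 45*sin(h)*cos(h)^2 - 15*cos(h)^3 - 20*cos(h)^2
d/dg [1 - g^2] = -2*g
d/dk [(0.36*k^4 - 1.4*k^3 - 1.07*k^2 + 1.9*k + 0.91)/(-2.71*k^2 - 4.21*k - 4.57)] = (-1.9512*k^5 - 0.752800000000001*k^4 + 5.2072*k^3 + 28.8477*k^2 + 14.712*k - 4.8519)/(7.3441*k^4 + 22.8182*k^3 + 42.4935*k^2 + 38.4794*k + 20.8849)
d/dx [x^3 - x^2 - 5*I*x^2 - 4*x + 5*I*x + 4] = 3*x^2 - 2*x - 10*I*x - 4 + 5*I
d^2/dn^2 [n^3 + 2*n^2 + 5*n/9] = 6*n + 4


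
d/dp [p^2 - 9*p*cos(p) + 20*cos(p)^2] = 9*p*sin(p) + 2*p - 20*sin(2*p) - 9*cos(p)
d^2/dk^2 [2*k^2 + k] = 4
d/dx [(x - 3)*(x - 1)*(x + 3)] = 3*x^2 - 2*x - 9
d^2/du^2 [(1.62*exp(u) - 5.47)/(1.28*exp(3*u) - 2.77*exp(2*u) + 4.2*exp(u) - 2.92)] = (10.616832*exp(6*u) - 97.890048*exp(5*u) + 190.93237*exp(4*u) - 129.135556*exp(3*u) - 71.707356*exp(2*u) + 100.351072*exp(u) - 53.271312)*exp(u)/(2.097152*exp(9*u) - 13.615104*exp(8*u) + 50.107776*exp(7*u) - 124.955437*exp(6*u) + 226.535052*exp(5*u) - 307.990524*exp(4*u) + 310.657056*exp(3*u) - 225.380784*exp(2*u) + 107.43264*exp(u) - 24.897088)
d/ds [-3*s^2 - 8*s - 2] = -6*s - 8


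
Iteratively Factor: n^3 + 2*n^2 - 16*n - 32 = (n - 4)*(n^2 + 6*n + 8) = (n - 4)*(n + 4)*(n + 2)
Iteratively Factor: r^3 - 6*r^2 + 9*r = (r)*(r^2 - 6*r + 9) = r*(r - 3)*(r - 3)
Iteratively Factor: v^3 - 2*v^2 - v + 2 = (v - 2)*(v^2 - 1) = (v - 2)*(v - 1)*(v + 1)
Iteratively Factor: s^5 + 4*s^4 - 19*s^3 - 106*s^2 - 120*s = (s + 2)*(s^4 + 2*s^3 - 23*s^2 - 60*s) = (s + 2)*(s + 3)*(s^3 - s^2 - 20*s) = s*(s + 2)*(s + 3)*(s^2 - s - 20) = s*(s + 2)*(s + 3)*(s + 4)*(s - 5)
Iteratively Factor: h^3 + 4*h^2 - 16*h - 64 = (h - 4)*(h^2 + 8*h + 16) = (h - 4)*(h + 4)*(h + 4)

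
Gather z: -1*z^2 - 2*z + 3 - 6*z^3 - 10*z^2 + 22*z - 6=-6*z^3 - 11*z^2 + 20*z - 3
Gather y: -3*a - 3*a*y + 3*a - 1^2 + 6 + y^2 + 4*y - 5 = y^2 + y*(4 - 3*a)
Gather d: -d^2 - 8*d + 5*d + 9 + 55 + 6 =-d^2 - 3*d + 70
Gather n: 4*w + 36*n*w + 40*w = 36*n*w + 44*w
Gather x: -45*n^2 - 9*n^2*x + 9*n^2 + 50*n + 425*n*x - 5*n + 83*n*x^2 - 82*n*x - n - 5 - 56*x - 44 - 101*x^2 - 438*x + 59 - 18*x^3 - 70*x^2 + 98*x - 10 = -36*n^2 + 44*n - 18*x^3 + x^2*(83*n - 171) + x*(-9*n^2 + 343*n - 396)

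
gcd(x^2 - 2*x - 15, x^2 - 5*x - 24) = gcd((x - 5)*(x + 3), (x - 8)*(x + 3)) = x + 3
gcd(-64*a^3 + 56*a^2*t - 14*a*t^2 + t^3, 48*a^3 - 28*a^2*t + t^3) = 8*a^2 - 6*a*t + t^2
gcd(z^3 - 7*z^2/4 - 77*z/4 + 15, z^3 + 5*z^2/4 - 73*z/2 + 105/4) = z^2 - 23*z/4 + 15/4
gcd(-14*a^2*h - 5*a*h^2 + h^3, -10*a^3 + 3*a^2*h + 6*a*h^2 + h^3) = 2*a + h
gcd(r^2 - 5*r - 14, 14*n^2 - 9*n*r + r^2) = 1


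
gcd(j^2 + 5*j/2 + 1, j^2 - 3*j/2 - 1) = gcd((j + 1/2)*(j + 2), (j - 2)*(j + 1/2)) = j + 1/2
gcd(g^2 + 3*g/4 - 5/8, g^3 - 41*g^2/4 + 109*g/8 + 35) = g + 5/4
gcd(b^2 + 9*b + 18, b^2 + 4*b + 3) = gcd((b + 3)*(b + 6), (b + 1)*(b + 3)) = b + 3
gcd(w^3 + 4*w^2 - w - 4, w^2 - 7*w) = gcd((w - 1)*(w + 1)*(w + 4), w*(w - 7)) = 1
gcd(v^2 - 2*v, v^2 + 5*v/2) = v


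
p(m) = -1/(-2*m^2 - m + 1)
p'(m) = -(4*m + 1)/(-2*m^2 - m + 1)^2 = (-4*m - 1)/(2*m^2 + m - 1)^2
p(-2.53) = 0.11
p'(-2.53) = 0.11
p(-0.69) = -1.36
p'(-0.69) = 3.23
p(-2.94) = 0.07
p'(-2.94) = 0.06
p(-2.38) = 0.13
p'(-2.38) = 0.13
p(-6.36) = 0.01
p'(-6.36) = 0.00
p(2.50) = 0.07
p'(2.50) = -0.06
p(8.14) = 0.01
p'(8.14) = -0.00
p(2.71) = 0.06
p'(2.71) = -0.04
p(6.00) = 0.01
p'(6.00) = 0.00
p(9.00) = 0.01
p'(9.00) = 0.00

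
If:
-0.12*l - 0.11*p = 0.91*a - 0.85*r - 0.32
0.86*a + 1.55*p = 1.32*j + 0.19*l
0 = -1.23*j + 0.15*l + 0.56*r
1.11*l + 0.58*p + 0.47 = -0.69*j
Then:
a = 0.979788548738418*r + 0.420045305575375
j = 0.434700624060302*r - 0.0308058604212424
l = -0.168788216038858*r - 0.252608055454188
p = -0.194118122066338*r - 0.290256921991715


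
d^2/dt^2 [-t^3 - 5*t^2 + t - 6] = -6*t - 10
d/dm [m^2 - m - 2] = 2*m - 1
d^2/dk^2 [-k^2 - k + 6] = -2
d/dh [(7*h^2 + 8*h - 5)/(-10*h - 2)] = (-35*h^2 - 14*h - 33)/(2*(25*h^2 + 10*h + 1))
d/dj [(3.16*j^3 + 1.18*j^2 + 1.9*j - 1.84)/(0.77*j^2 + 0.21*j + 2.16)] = (2.4332*j^4 + 1.3272*j^3 + 19.2616*j^2 + 7.9312*j + 4.4904)/(0.5929*j^4 + 0.3234*j^3 + 3.3705*j^2 + 0.9072*j + 4.6656)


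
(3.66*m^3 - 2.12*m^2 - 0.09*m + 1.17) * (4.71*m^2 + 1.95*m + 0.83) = 17.2386*m^5 - 2.8482*m^4 - 1.5201*m^3 + 3.5756*m^2 + 2.2068*m + 0.9711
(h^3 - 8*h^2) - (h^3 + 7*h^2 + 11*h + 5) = -15*h^2 - 11*h - 5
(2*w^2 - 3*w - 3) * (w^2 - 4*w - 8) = 2*w^4 - 11*w^3 - 7*w^2 + 36*w + 24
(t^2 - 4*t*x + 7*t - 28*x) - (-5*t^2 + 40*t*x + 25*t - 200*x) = 6*t^2 - 44*t*x - 18*t + 172*x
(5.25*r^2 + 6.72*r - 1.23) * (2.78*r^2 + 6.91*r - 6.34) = 14.595*r^4 + 54.9591*r^3 + 9.73080000000001*r^2 - 51.1041*r + 7.7982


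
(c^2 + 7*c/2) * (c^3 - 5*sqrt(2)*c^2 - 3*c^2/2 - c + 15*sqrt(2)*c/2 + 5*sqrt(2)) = c^5 - 5*sqrt(2)*c^4 + 2*c^4 - 10*sqrt(2)*c^3 - 25*c^3/4 - 7*c^2/2 + 125*sqrt(2)*c^2/4 + 35*sqrt(2)*c/2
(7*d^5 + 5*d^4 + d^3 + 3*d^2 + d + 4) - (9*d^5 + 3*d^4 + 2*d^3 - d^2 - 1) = -2*d^5 + 2*d^4 - d^3 + 4*d^2 + d + 5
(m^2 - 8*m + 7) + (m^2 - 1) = 2*m^2 - 8*m + 6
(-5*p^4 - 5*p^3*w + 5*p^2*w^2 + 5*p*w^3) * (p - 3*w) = -5*p^5 + 10*p^4*w + 20*p^3*w^2 - 10*p^2*w^3 - 15*p*w^4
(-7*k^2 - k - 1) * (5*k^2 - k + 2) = -35*k^4 + 2*k^3 - 18*k^2 - k - 2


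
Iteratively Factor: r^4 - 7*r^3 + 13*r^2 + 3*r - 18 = (r - 3)*(r^3 - 4*r^2 + r + 6) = (r - 3)*(r + 1)*(r^2 - 5*r + 6) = (r - 3)*(r - 2)*(r + 1)*(r - 3)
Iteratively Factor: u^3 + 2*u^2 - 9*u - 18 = (u + 2)*(u^2 - 9) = (u - 3)*(u + 2)*(u + 3)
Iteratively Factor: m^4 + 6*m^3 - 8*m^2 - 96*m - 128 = (m + 2)*(m^3 + 4*m^2 - 16*m - 64) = (m - 4)*(m + 2)*(m^2 + 8*m + 16) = (m - 4)*(m + 2)*(m + 4)*(m + 4)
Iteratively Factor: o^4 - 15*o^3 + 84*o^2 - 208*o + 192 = (o - 4)*(o^3 - 11*o^2 + 40*o - 48) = (o - 4)*(o - 3)*(o^2 - 8*o + 16) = (o - 4)^2*(o - 3)*(o - 4)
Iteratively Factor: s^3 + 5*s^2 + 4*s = (s + 4)*(s^2 + s) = s*(s + 4)*(s + 1)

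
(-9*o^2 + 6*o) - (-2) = -9*o^2 + 6*o + 2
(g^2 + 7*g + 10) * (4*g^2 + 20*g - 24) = 4*g^4 + 48*g^3 + 156*g^2 + 32*g - 240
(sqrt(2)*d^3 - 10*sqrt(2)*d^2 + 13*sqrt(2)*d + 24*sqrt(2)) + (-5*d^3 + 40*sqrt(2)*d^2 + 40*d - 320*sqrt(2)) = -5*d^3 + sqrt(2)*d^3 + 30*sqrt(2)*d^2 + 13*sqrt(2)*d + 40*d - 296*sqrt(2)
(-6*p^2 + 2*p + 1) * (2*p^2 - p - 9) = -12*p^4 + 10*p^3 + 54*p^2 - 19*p - 9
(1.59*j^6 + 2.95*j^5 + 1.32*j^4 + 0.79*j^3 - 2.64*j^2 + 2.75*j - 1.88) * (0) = 0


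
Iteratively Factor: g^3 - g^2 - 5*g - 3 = (g - 3)*(g^2 + 2*g + 1) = (g - 3)*(g + 1)*(g + 1)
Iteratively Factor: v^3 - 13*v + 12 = (v + 4)*(v^2 - 4*v + 3) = (v - 1)*(v + 4)*(v - 3)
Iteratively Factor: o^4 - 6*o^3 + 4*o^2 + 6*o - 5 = (o - 5)*(o^3 - o^2 - o + 1) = (o - 5)*(o - 1)*(o^2 - 1) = (o - 5)*(o - 1)^2*(o + 1)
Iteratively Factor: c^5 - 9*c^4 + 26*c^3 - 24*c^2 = (c - 4)*(c^4 - 5*c^3 + 6*c^2) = (c - 4)*(c - 2)*(c^3 - 3*c^2) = (c - 4)*(c - 3)*(c - 2)*(c^2) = c*(c - 4)*(c - 3)*(c - 2)*(c)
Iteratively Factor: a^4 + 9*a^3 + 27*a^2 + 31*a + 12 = (a + 4)*(a^3 + 5*a^2 + 7*a + 3) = (a + 1)*(a + 4)*(a^2 + 4*a + 3) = (a + 1)^2*(a + 4)*(a + 3)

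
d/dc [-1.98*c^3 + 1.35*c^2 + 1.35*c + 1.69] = -5.94*c^2 + 2.7*c + 1.35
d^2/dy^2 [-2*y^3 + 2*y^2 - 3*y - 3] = 4 - 12*y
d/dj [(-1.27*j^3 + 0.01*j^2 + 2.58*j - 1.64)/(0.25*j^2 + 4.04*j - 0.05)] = (-0.3175*j^4 - 10.2616*j^3 - 0.4141*j^2 + 0.819000000000001*j + 6.4966)/(0.0625*j^4 + 2.02*j^3 + 16.2966*j^2 - 0.404*j + 0.0025)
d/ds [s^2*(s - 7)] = s*(3*s - 14)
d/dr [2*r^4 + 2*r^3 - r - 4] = 8*r^3 + 6*r^2 - 1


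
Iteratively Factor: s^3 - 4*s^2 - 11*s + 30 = (s + 3)*(s^2 - 7*s + 10) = (s - 5)*(s + 3)*(s - 2)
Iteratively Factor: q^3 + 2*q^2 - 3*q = (q)*(q^2 + 2*q - 3) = q*(q - 1)*(q + 3)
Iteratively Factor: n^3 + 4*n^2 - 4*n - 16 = (n + 2)*(n^2 + 2*n - 8) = (n + 2)*(n + 4)*(n - 2)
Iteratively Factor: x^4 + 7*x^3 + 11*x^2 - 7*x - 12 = (x + 3)*(x^3 + 4*x^2 - x - 4) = (x - 1)*(x + 3)*(x^2 + 5*x + 4) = (x - 1)*(x + 3)*(x + 4)*(x + 1)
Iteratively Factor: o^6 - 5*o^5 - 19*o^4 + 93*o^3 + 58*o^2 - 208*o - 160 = (o + 1)*(o^5 - 6*o^4 - 13*o^3 + 106*o^2 - 48*o - 160) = (o - 4)*(o + 1)*(o^4 - 2*o^3 - 21*o^2 + 22*o + 40) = (o - 4)*(o + 1)*(o + 4)*(o^3 - 6*o^2 + 3*o + 10) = (o - 4)*(o - 2)*(o + 1)*(o + 4)*(o^2 - 4*o - 5) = (o - 4)*(o - 2)*(o + 1)^2*(o + 4)*(o - 5)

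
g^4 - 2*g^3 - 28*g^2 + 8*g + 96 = (g - 6)*(g - 2)*(g + 2)*(g + 4)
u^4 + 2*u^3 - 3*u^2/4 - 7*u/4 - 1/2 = (u - 1)*(u + 1/2)^2*(u + 2)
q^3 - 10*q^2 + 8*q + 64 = (q - 8)*(q - 4)*(q + 2)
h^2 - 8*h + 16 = (h - 4)^2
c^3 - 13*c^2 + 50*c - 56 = (c - 7)*(c - 4)*(c - 2)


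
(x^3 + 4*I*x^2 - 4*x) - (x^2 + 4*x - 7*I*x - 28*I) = x^3 - x^2 + 4*I*x^2 - 8*x + 7*I*x + 28*I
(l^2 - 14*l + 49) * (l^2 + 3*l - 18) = l^4 - 11*l^3 - 11*l^2 + 399*l - 882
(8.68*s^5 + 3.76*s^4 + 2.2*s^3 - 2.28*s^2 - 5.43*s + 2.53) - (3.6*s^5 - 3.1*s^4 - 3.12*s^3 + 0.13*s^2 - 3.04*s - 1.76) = 5.08*s^5 + 6.86*s^4 + 5.32*s^3 - 2.41*s^2 - 2.39*s + 4.29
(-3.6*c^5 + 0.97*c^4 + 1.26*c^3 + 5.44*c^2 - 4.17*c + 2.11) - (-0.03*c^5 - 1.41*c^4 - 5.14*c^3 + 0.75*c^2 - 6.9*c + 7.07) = -3.57*c^5 + 2.38*c^4 + 6.4*c^3 + 4.69*c^2 + 2.73*c - 4.96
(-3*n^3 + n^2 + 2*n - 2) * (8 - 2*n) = 6*n^4 - 26*n^3 + 4*n^2 + 20*n - 16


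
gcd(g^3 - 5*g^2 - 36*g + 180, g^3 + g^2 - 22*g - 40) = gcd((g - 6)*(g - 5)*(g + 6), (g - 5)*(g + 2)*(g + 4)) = g - 5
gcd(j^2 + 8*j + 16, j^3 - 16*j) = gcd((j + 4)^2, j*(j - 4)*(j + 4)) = j + 4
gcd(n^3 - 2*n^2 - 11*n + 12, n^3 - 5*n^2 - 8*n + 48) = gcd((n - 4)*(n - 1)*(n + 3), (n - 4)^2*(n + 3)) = n^2 - n - 12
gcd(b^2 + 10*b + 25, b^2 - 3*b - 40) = b + 5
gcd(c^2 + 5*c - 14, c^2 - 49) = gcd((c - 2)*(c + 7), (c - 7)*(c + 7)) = c + 7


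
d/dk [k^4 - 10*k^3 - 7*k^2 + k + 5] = 4*k^3 - 30*k^2 - 14*k + 1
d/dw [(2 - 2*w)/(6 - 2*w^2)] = (w^2 - 2*w*(w - 1) - 3)/(w^2 - 3)^2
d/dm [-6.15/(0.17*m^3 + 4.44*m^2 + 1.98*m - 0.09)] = (3.1365*m^2 + 54.612*m + 12.177)/(0.17*m^3 + 4.44*m^2 + 1.98*m - 0.09)^2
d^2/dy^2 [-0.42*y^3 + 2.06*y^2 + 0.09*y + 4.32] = 4.12 - 2.52*y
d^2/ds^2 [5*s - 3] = 0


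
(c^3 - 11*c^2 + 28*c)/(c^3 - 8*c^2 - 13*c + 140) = c*(c - 4)/(c^2 - c - 20)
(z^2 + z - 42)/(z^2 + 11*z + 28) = (z - 6)/(z + 4)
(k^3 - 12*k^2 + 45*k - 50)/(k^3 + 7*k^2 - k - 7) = (k^3 - 12*k^2 + 45*k - 50)/(k^3 + 7*k^2 - k - 7)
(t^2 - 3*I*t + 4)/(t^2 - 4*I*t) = (t + I)/t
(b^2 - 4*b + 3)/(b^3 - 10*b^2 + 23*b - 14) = (b - 3)/(b^2 - 9*b + 14)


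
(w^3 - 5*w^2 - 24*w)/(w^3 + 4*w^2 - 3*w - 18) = w*(w - 8)/(w^2 + w - 6)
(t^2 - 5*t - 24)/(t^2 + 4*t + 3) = (t - 8)/(t + 1)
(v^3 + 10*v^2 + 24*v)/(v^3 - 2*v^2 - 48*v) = (v + 4)/(v - 8)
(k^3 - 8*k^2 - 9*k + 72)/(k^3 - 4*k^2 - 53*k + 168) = (k + 3)/(k + 7)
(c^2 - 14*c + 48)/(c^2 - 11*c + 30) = (c - 8)/(c - 5)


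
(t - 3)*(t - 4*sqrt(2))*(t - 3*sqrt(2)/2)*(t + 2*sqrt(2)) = t^4 - 7*sqrt(2)*t^3/2 - 3*t^3 - 10*t^2 + 21*sqrt(2)*t^2/2 + 30*t + 24*sqrt(2)*t - 72*sqrt(2)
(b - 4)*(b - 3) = b^2 - 7*b + 12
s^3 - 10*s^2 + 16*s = s*(s - 8)*(s - 2)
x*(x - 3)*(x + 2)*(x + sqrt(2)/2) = x^4 - x^3 + sqrt(2)*x^3/2 - 6*x^2 - sqrt(2)*x^2/2 - 3*sqrt(2)*x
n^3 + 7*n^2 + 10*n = n*(n + 2)*(n + 5)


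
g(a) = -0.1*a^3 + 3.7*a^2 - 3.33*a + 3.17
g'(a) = -0.3*a^2 + 7.4*a - 3.33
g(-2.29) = 31.40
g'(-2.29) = -21.85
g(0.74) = 2.69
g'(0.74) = 1.98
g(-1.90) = 23.54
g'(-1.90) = -18.47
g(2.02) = 10.72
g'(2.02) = 10.39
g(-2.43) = 34.54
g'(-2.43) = -23.08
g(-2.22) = 29.89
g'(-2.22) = -21.24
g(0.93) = 3.19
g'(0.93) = 3.29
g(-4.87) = 118.69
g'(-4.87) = -46.48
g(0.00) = 3.17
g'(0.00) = -3.33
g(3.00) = 23.78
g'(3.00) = 16.17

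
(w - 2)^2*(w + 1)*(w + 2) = w^4 - w^3 - 6*w^2 + 4*w + 8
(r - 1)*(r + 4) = r^2 + 3*r - 4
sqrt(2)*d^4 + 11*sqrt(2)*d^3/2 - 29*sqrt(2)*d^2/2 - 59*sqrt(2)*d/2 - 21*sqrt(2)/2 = (d - 3)*(d + 1/2)*(d + 7)*(sqrt(2)*d + sqrt(2))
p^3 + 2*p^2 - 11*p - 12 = (p - 3)*(p + 1)*(p + 4)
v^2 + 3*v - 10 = (v - 2)*(v + 5)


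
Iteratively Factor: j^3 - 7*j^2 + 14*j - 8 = (j - 1)*(j^2 - 6*j + 8) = (j - 4)*(j - 1)*(j - 2)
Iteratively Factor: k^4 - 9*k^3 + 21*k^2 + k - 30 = (k + 1)*(k^3 - 10*k^2 + 31*k - 30) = (k - 5)*(k + 1)*(k^2 - 5*k + 6) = (k - 5)*(k - 2)*(k + 1)*(k - 3)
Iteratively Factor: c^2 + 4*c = (c + 4)*(c)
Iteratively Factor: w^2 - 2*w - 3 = (w - 3)*(w + 1)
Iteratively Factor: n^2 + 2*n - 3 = (n - 1)*(n + 3)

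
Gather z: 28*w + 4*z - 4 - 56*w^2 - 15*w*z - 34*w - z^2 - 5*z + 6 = -56*w^2 - 6*w - z^2 + z*(-15*w - 1) + 2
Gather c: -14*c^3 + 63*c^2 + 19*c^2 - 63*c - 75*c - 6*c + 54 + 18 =-14*c^3 + 82*c^2 - 144*c + 72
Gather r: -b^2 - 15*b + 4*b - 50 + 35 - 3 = -b^2 - 11*b - 18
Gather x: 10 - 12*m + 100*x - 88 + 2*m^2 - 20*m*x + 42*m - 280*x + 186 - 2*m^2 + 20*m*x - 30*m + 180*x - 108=0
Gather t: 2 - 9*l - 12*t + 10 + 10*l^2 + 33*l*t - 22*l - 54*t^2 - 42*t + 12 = 10*l^2 - 31*l - 54*t^2 + t*(33*l - 54) + 24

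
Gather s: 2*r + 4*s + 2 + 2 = 2*r + 4*s + 4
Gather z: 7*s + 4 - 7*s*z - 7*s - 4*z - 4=z*(-7*s - 4)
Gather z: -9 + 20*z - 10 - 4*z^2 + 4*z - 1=-4*z^2 + 24*z - 20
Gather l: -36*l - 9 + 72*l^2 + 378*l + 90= 72*l^2 + 342*l + 81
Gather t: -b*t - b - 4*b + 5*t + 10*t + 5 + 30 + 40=-5*b + t*(15 - b) + 75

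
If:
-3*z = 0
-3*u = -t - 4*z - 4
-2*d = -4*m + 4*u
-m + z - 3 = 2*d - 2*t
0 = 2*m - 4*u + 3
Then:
No Solution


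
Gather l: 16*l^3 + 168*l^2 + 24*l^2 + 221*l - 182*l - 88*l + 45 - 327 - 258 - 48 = 16*l^3 + 192*l^2 - 49*l - 588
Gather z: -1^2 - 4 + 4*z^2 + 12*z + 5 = 4*z^2 + 12*z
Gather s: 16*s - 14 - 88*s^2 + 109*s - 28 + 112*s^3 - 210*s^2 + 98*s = 112*s^3 - 298*s^2 + 223*s - 42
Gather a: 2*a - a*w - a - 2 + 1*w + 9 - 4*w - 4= a*(1 - w) - 3*w + 3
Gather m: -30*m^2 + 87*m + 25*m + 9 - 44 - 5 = -30*m^2 + 112*m - 40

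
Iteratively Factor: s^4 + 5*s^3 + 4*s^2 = (s + 1)*(s^3 + 4*s^2) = (s + 1)*(s + 4)*(s^2) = s*(s + 1)*(s + 4)*(s)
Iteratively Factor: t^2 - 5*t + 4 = (t - 4)*(t - 1)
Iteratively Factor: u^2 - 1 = (u - 1)*(u + 1)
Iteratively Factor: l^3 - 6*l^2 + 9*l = (l)*(l^2 - 6*l + 9) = l*(l - 3)*(l - 3)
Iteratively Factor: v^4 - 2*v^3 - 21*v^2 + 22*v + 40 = (v + 4)*(v^3 - 6*v^2 + 3*v + 10) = (v - 2)*(v + 4)*(v^2 - 4*v - 5) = (v - 2)*(v + 1)*(v + 4)*(v - 5)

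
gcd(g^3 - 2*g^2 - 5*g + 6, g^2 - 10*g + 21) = g - 3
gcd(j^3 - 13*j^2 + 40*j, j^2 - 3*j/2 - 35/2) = j - 5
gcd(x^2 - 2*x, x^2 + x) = x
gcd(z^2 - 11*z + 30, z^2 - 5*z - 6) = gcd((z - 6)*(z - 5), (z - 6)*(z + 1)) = z - 6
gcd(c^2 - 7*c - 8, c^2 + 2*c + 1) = c + 1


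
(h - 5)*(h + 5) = h^2 - 25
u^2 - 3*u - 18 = (u - 6)*(u + 3)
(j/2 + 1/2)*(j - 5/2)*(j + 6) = j^3/2 + 9*j^2/4 - 23*j/4 - 15/2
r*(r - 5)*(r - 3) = r^3 - 8*r^2 + 15*r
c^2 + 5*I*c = c*(c + 5*I)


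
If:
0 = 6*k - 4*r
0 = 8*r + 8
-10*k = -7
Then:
No Solution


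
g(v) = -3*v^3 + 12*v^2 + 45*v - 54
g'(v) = -9*v^2 + 24*v + 45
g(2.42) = 82.66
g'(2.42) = 50.37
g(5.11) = 89.00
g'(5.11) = -67.37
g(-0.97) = -83.62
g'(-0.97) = 13.25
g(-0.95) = -83.35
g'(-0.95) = 14.08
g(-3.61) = 81.07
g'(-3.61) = -158.93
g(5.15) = 86.25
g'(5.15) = -70.10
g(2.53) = 88.08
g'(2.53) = 48.11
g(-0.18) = -61.69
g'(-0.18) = 40.39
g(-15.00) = 12096.00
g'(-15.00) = -2340.00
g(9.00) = -864.00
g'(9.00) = -468.00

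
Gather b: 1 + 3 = 4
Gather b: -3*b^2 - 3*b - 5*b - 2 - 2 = -3*b^2 - 8*b - 4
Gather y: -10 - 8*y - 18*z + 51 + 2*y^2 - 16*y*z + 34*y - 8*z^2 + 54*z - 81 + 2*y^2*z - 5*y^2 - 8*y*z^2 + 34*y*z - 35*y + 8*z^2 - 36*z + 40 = y^2*(2*z - 3) + y*(-8*z^2 + 18*z - 9)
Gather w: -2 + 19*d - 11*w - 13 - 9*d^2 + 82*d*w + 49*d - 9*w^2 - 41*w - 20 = -9*d^2 + 68*d - 9*w^2 + w*(82*d - 52) - 35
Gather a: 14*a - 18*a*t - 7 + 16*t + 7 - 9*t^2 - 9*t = a*(14 - 18*t) - 9*t^2 + 7*t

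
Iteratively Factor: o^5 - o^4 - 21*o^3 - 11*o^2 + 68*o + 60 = (o + 2)*(o^4 - 3*o^3 - 15*o^2 + 19*o + 30) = (o + 1)*(o + 2)*(o^3 - 4*o^2 - 11*o + 30) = (o + 1)*(o + 2)*(o + 3)*(o^2 - 7*o + 10) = (o - 5)*(o + 1)*(o + 2)*(o + 3)*(o - 2)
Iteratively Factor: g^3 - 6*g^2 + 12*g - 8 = (g - 2)*(g^2 - 4*g + 4) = (g - 2)^2*(g - 2)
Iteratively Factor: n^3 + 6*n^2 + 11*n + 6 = (n + 2)*(n^2 + 4*n + 3) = (n + 2)*(n + 3)*(n + 1)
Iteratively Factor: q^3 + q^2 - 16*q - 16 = (q - 4)*(q^2 + 5*q + 4) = (q - 4)*(q + 4)*(q + 1)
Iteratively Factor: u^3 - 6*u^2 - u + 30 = (u - 5)*(u^2 - u - 6) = (u - 5)*(u + 2)*(u - 3)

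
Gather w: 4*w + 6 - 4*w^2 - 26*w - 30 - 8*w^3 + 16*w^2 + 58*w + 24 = -8*w^3 + 12*w^2 + 36*w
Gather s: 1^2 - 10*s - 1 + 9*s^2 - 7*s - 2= 9*s^2 - 17*s - 2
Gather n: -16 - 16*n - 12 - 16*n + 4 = -32*n - 24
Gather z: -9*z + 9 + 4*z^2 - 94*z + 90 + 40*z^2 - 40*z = 44*z^2 - 143*z + 99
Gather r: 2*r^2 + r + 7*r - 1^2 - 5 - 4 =2*r^2 + 8*r - 10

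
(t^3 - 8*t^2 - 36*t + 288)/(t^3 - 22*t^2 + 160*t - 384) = (t + 6)/(t - 8)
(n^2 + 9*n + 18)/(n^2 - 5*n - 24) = (n + 6)/(n - 8)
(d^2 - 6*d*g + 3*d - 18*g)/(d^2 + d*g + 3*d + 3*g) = (d - 6*g)/(d + g)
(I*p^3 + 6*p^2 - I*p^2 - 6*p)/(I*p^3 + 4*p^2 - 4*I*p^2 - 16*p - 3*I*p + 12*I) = p*(p^2 - p*(1 + 6*I) + 6*I)/(p^3 - 4*p^2*(1 + I) + p*(-3 + 16*I) + 12)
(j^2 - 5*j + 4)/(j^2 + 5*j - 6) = (j - 4)/(j + 6)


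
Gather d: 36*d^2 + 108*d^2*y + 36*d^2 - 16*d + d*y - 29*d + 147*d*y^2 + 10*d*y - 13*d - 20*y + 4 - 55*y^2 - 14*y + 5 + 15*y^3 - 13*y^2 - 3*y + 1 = d^2*(108*y + 72) + d*(147*y^2 + 11*y - 58) + 15*y^3 - 68*y^2 - 37*y + 10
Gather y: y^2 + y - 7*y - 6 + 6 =y^2 - 6*y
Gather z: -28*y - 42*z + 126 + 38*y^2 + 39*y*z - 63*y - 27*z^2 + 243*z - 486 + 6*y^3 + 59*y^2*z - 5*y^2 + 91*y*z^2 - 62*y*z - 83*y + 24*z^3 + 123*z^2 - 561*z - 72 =6*y^3 + 33*y^2 - 174*y + 24*z^3 + z^2*(91*y + 96) + z*(59*y^2 - 23*y - 360) - 432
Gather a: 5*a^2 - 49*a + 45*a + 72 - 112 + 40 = 5*a^2 - 4*a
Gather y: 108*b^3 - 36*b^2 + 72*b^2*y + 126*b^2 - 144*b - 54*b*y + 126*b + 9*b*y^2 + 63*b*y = 108*b^3 + 90*b^2 + 9*b*y^2 - 18*b + y*(72*b^2 + 9*b)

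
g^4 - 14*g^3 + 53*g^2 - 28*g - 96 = (g - 8)*(g - 4)*(g - 3)*(g + 1)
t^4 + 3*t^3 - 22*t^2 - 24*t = t*(t - 4)*(t + 1)*(t + 6)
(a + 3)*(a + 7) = a^2 + 10*a + 21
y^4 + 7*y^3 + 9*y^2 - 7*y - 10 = (y - 1)*(y + 1)*(y + 2)*(y + 5)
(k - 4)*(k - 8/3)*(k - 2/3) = k^3 - 22*k^2/3 + 136*k/9 - 64/9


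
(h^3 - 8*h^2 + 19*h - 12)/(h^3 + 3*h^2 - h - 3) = (h^2 - 7*h + 12)/(h^2 + 4*h + 3)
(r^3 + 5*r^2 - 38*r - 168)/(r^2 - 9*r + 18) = (r^2 + 11*r + 28)/(r - 3)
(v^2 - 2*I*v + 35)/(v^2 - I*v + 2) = (v^2 - 2*I*v + 35)/(v^2 - I*v + 2)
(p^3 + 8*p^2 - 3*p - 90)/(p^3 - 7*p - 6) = (p^2 + 11*p + 30)/(p^2 + 3*p + 2)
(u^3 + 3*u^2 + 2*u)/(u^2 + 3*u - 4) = u*(u^2 + 3*u + 2)/(u^2 + 3*u - 4)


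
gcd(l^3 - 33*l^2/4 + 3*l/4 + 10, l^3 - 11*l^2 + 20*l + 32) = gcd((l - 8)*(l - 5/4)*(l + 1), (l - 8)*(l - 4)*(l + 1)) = l^2 - 7*l - 8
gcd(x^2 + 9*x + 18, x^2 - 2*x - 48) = x + 6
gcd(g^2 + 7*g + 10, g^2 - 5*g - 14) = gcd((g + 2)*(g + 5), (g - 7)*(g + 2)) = g + 2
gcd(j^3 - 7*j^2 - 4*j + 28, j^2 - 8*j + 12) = j - 2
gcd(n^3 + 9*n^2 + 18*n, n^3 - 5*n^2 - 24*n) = n^2 + 3*n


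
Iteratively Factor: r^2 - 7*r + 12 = (r - 3)*(r - 4)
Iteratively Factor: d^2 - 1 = (d + 1)*(d - 1)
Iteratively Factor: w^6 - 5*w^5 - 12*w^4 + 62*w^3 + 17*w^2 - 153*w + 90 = (w + 2)*(w^5 - 7*w^4 + 2*w^3 + 58*w^2 - 99*w + 45) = (w + 2)*(w + 3)*(w^4 - 10*w^3 + 32*w^2 - 38*w + 15) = (w - 1)*(w + 2)*(w + 3)*(w^3 - 9*w^2 + 23*w - 15) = (w - 5)*(w - 1)*(w + 2)*(w + 3)*(w^2 - 4*w + 3) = (w - 5)*(w - 3)*(w - 1)*(w + 2)*(w + 3)*(w - 1)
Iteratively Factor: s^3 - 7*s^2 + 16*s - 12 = (s - 2)*(s^2 - 5*s + 6) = (s - 2)^2*(s - 3)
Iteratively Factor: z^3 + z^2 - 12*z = (z - 3)*(z^2 + 4*z) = (z - 3)*(z + 4)*(z)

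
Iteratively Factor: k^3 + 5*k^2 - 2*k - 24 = (k - 2)*(k^2 + 7*k + 12) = (k - 2)*(k + 4)*(k + 3)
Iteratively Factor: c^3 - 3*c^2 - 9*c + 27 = (c + 3)*(c^2 - 6*c + 9) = (c - 3)*(c + 3)*(c - 3)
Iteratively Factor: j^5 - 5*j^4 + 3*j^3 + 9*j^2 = (j - 3)*(j^4 - 2*j^3 - 3*j^2) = j*(j - 3)*(j^3 - 2*j^2 - 3*j) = j*(j - 3)^2*(j^2 + j) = j^2*(j - 3)^2*(j + 1)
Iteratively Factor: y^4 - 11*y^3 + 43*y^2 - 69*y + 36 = (y - 3)*(y^3 - 8*y^2 + 19*y - 12) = (y - 3)^2*(y^2 - 5*y + 4) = (y - 3)^2*(y - 1)*(y - 4)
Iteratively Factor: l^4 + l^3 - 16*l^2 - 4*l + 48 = (l + 4)*(l^3 - 3*l^2 - 4*l + 12) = (l - 3)*(l + 4)*(l^2 - 4) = (l - 3)*(l + 2)*(l + 4)*(l - 2)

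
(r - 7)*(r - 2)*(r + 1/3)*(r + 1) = r^4 - 23*r^3/3 + 7*r^2/3 + 47*r/3 + 14/3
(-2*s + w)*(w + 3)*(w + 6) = -2*s*w^2 - 18*s*w - 36*s + w^3 + 9*w^2 + 18*w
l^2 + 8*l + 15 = (l + 3)*(l + 5)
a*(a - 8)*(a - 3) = a^3 - 11*a^2 + 24*a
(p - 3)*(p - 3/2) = p^2 - 9*p/2 + 9/2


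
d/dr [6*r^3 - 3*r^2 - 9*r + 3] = 18*r^2 - 6*r - 9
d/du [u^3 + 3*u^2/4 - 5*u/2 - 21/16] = 3*u^2 + 3*u/2 - 5/2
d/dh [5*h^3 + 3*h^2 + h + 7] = 15*h^2 + 6*h + 1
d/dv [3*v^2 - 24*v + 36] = 6*v - 24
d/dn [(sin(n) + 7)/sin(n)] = -7*cos(n)/sin(n)^2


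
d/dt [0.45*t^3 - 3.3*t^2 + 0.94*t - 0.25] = 1.35*t^2 - 6.6*t + 0.94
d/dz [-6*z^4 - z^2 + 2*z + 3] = -24*z^3 - 2*z + 2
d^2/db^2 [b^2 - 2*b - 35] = 2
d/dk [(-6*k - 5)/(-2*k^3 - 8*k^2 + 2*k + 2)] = (6*k^3 + 24*k^2 - 6*k - (6*k + 5)*(3*k^2 + 8*k - 1) - 6)/(2*(k^3 + 4*k^2 - k - 1)^2)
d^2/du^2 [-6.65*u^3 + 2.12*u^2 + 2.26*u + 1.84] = 4.24 - 39.9*u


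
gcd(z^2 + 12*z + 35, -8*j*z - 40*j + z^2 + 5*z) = z + 5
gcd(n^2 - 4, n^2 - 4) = n^2 - 4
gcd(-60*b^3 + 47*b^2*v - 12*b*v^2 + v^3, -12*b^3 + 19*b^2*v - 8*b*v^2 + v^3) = 12*b^2 - 7*b*v + v^2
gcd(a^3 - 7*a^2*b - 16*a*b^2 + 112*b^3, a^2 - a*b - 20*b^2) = a + 4*b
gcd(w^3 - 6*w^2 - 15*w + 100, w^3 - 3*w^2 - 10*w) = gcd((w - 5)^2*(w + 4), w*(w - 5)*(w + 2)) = w - 5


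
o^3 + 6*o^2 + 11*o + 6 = (o + 1)*(o + 2)*(o + 3)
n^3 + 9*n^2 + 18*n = n*(n + 3)*(n + 6)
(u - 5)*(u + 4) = u^2 - u - 20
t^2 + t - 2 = (t - 1)*(t + 2)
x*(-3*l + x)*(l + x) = -3*l^2*x - 2*l*x^2 + x^3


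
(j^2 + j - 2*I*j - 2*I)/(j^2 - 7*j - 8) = (j - 2*I)/(j - 8)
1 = 1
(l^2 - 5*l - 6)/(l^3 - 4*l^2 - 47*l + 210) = (l + 1)/(l^2 + 2*l - 35)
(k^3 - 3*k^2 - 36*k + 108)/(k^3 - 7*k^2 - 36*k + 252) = (k - 3)/(k - 7)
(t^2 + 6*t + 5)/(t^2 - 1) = (t + 5)/(t - 1)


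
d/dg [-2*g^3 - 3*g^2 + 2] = 6*g*(-g - 1)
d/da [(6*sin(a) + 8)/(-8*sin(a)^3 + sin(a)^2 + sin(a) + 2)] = 2*(48*sin(a)^3 + 93*sin(a)^2 - 8*sin(a) + 2)*cos(a)/(-8*sin(a)^3 + sin(a)^2 + sin(a) + 2)^2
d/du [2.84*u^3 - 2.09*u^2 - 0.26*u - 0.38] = 8.52*u^2 - 4.18*u - 0.26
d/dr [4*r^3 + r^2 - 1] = 2*r*(6*r + 1)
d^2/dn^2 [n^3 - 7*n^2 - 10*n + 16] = 6*n - 14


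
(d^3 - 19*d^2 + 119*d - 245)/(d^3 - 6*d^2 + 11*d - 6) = (d^3 - 19*d^2 + 119*d - 245)/(d^3 - 6*d^2 + 11*d - 6)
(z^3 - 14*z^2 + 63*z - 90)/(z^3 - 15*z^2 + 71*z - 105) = (z - 6)/(z - 7)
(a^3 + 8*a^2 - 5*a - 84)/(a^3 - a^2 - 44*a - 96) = (a^2 + 4*a - 21)/(a^2 - 5*a - 24)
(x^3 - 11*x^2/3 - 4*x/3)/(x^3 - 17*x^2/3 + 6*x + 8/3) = x/(x - 2)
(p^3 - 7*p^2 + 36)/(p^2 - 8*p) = (p^3 - 7*p^2 + 36)/(p*(p - 8))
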